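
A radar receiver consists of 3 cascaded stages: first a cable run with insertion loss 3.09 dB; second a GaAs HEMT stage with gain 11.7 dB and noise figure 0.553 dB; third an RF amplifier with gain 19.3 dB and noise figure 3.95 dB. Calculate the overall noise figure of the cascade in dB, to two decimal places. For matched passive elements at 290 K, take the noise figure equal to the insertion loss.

Convert to linear (a loss of L dB is a gain of −L dB): F_i = 10^(NF_i/10), G_i = 10^(G_i,dB/10)
  Stage 1: F_1 = 10^(3.09/10) = 2.037, G_1 = 10^(−3.09/10) = 0.4909
  Stage 2: F_2 = 10^(0.553/10) = 1.136, G_2 = 10^(11.7/10) = 14.79
  Stage 3: F_3 = 10^(3.95/10) = 2.483, G_3 = 10^(19.3/10) = 85.11
Friis cascade:
  F = 2.037 + (1.136 − 1)/0.4909 + (2.483 − 1)/7.261 = 2.518
NF = 10 log₁₀(2.518) = 4.01 dB

4.01 dB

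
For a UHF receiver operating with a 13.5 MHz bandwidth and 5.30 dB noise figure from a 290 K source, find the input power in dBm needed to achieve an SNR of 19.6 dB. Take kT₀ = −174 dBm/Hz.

Sensitivity = −174 + 10 log₁₀(B) + NF + SNR_min
= −174 + 71.3 + 5.30 + 19.6
= −77.80 dBm → −77.8 dBm

−77.8 dBm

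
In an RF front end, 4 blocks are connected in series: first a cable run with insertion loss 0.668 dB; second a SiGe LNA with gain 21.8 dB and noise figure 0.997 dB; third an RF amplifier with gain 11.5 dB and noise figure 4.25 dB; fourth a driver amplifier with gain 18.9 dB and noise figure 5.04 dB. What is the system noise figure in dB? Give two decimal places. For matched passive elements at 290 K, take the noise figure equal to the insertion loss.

Convert to linear (a loss of L dB is a gain of −L dB): F_i = 10^(NF_i/10), G_i = 10^(G_i,dB/10)
  Stage 1: F_1 = 10^(0.668/10) = 1.166, G_1 = 10^(−0.668/10) = 0.8574
  Stage 2: F_2 = 10^(0.997/10) = 1.258, G_2 = 10^(21.8/10) = 151.4
  Stage 3: F_3 = 10^(4.25/10) = 2.661, G_3 = 10^(11.5/10) = 14.13
  Stage 4: F_4 = 10^(5.04/10) = 3.192, G_4 = 10^(18.9/10) = 77.62
Friis cascade:
  F = 1.166 + (1.258 − 1)/0.8574 + (2.661 − 1)/129.8 + (3.192 − 1)/1833 = 1.481
NF = 10 log₁₀(1.481) = 1.71 dB

1.71 dB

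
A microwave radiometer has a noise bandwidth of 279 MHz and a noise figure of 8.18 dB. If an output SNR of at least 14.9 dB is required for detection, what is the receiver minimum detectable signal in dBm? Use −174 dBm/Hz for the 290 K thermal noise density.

−66.5 dBm

Sensitivity = −174 + 10 log₁₀(B) + NF + SNR_min
= −174 + 84.46 + 8.18 + 14.9
= −66.46 dBm → −66.5 dBm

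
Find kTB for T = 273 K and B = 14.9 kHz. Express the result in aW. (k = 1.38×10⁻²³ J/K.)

P_n = kTB = 1.38×10⁻²³ × 273 × 1.49×10⁴ = 5.61×10⁻¹⁷ W = 56.1 aW

56.1 aW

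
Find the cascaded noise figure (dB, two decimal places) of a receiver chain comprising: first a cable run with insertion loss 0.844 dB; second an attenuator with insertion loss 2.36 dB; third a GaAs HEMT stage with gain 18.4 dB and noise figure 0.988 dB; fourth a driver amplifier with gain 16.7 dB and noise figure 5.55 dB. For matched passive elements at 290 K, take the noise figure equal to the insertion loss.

Convert to linear (a loss of L dB is a gain of −L dB): F_i = 10^(NF_i/10), G_i = 10^(G_i,dB/10)
  Stage 1: F_1 = 10^(0.844/10) = 1.215, G_1 = 10^(−0.844/10) = 0.8234
  Stage 2: F_2 = 10^(2.36/10) = 1.722, G_2 = 10^(−2.36/10) = 0.5808
  Stage 3: F_3 = 10^(0.988/10) = 1.255, G_3 = 10^(18.4/10) = 69.18
  Stage 4: F_4 = 10^(5.55/10) = 3.589, G_4 = 10^(16.7/10) = 46.77
Friis cascade:
  F = 1.215 + (1.722 − 1)/0.8234 + (1.255 − 1)/0.4782 + (3.589 − 1)/33.08 = 2.704
NF = 10 log₁₀(2.704) = 4.32 dB

4.32 dB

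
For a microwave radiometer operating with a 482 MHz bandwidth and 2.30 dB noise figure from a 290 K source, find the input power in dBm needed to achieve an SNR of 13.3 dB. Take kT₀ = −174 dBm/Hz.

Sensitivity = −174 + 10 log₁₀(B) + NF + SNR_min
= −174 + 86.83 + 2.30 + 13.3
= −71.57 dBm → −71.6 dBm

−71.6 dBm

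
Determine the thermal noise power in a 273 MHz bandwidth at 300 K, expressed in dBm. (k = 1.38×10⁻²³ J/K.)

−89.5 dBm

P_n = kTB = 1.38×10⁻²³ × 300 × 2.73×10⁸ = 1.13×10⁻¹² W
In dBm: 10 log₁₀(1.13×10⁻¹² / 10⁻³) = −89.5 dBm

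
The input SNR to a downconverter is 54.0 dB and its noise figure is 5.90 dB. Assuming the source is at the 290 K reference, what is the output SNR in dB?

48.10 dB

By definition F = SNR_in/SNR_out, so in dB: SNR_out = SNR_in − NF
SNR_out = 54.0 − 5.90 = 48.10 dB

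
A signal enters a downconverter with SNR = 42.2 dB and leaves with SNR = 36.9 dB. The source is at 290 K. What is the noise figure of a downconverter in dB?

NF (dB) = SNR_in(dB) − SNR_out(dB) when the source is at T₀
NF = 42.2 − 36.9 = 5.3 dB

5.3 dB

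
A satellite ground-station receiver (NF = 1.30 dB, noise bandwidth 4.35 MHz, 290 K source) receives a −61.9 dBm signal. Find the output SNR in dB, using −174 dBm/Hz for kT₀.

Noise floor: N = −174 + 10 log₁₀(B) + NF
10 log₁₀(4.35×10⁶) = 66.38 dB
N = −174 + 66.38 + 1.30 = −106.32 dBm
SNR = P_sig − N = −61.9 − (−106.32) = 44.42 dB → 44.4 dB

44.4 dB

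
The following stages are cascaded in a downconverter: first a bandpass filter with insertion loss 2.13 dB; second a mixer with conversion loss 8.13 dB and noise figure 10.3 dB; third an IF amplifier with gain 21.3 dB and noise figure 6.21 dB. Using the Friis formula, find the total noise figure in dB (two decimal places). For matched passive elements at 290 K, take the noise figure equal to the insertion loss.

Convert to linear (a loss of L dB is a gain of −L dB): F_i = 10^(NF_i/10), G_i = 10^(G_i,dB/10)
  Stage 1: F_1 = 10^(2.13/10) = 1.633, G_1 = 10^(−2.13/10) = 0.6124
  Stage 2: F_2 = 10^(10.3/10) = 10.72, G_2 = 10^(−8.13/10) = 0.1538
  Stage 3: F_3 = 10^(6.21/10) = 4.178, G_3 = 10^(21.3/10) = 134.9
Friis cascade:
  F = 1.633 + (10.72 − 1)/0.6124 + (4.178 − 1)/0.09419 = 51.24
NF = 10 log₁₀(51.24) = 17.10 dB

17.10 dB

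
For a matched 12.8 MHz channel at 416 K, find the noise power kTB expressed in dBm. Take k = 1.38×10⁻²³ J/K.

P_n = kTB = 1.38×10⁻²³ × 416 × 1.28×10⁷ = 7.35×10⁻¹⁴ W
In dBm: 10 log₁₀(7.35×10⁻¹⁴ / 10⁻³) = −101.3 dBm

−101.3 dBm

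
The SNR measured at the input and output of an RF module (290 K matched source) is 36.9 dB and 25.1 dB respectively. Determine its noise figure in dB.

11.8 dB

NF (dB) = SNR_in(dB) − SNR_out(dB) when the source is at T₀
NF = 36.9 − 25.1 = 11.8 dB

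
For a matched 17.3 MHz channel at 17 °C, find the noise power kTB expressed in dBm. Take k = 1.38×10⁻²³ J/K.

T = 17 °C + 273.15 = 290.15 K
P_n = kTB = 1.38×10⁻²³ × 290.15 × 1.73×10⁷ = 6.93×10⁻¹⁴ W
In dBm: 10 log₁₀(6.93×10⁻¹⁴ / 10⁻³) = −101.6 dBm

−101.6 dBm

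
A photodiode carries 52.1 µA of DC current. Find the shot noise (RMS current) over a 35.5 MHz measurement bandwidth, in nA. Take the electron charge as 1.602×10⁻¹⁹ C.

I_n = √(2qI·B)
2qI·B = 2 × 1.602×10⁻¹⁹ × 5.21×10⁻⁵ × 3.55×10⁷ = 5.93×10⁻¹⁶ A²
I_n = √(5.93×10⁻¹⁶) = 2.43×10⁻⁸ A = 24.3 nA

24.3 nA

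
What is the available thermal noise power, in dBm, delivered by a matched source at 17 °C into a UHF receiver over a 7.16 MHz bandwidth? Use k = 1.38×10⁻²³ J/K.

−105.4 dBm

T = 17 °C + 273.15 = 290.15 K
P_n = kTB = 1.38×10⁻²³ × 290.15 × 7.16×10⁶ = 2.87×10⁻¹⁴ W
In dBm: 10 log₁₀(2.87×10⁻¹⁴ / 10⁻³) = −105.4 dBm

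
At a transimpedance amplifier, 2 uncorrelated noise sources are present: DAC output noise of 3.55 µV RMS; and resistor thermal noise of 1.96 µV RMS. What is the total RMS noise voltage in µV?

4.06 µV

Uncorrelated sources add in power (mean-square): V_tot = √(ΣV_i²)
V_tot = √[(3.55×10⁻⁶)² + (1.96×10⁻⁶)²] = 4.06×10⁻⁶ V = 4.06 µV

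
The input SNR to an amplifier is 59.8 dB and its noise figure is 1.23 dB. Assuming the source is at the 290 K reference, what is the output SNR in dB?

By definition F = SNR_in/SNR_out, so in dB: SNR_out = SNR_in − NF
SNR_out = 59.8 − 1.23 = 58.57 dB

58.57 dB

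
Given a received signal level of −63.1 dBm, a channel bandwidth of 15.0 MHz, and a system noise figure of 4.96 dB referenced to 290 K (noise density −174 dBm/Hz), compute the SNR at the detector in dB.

34.2 dB

Noise floor: N = −174 + 10 log₁₀(B) + NF
10 log₁₀(1.50×10⁷) = 71.76 dB
N = −174 + 71.76 + 4.96 = −97.28 dBm
SNR = P_sig − N = −63.1 − (−97.28) = 34.18 dB → 34.2 dB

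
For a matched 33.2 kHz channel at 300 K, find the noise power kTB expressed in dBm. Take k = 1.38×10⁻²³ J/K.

P_n = kTB = 1.38×10⁻²³ × 300 × 3.32×10⁴ = 1.37×10⁻¹⁶ W
In dBm: 10 log₁₀(1.37×10⁻¹⁶ / 10⁻³) = −128.6 dBm

−128.6 dBm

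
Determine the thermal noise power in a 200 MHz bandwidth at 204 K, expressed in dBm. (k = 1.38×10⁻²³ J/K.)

−92.5 dBm

P_n = kTB = 1.38×10⁻²³ × 204 × 2.00×10⁸ = 5.63×10⁻¹³ W
In dBm: 10 log₁₀(5.63×10⁻¹³ / 10⁻³) = −92.5 dBm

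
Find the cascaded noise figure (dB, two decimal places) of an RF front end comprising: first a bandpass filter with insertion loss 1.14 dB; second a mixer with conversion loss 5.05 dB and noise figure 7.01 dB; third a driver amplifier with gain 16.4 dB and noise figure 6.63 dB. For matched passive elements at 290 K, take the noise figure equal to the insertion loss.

13.33 dB

Convert to linear (a loss of L dB is a gain of −L dB): F_i = 10^(NF_i/10), G_i = 10^(G_i,dB/10)
  Stage 1: F_1 = 10^(1.14/10) = 1.300, G_1 = 10^(−1.14/10) = 0.7691
  Stage 2: F_2 = 10^(7.01/10) = 5.023, G_2 = 10^(−5.05/10) = 0.3126
  Stage 3: F_3 = 10^(6.63/10) = 4.603, G_3 = 10^(16.4/10) = 43.65
Friis cascade:
  F = 1.300 + (5.023 − 1)/0.7691 + (4.603 − 1)/0.2404 = 21.51
NF = 10 log₁₀(21.51) = 13.33 dB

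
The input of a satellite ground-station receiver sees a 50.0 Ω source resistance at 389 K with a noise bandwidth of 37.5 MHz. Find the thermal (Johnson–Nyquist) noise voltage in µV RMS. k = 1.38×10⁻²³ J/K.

V_n = √(4kTRB)
4kTRB = 4 × 1.38×10⁻²³ × 389 × 5.00×10¹ × 3.75×10⁷ = 4.03×10⁻¹¹ V²
V_n = √(4.03×10⁻¹¹) = 6.35×10⁻⁶ V = 6.35 µV

6.35 µV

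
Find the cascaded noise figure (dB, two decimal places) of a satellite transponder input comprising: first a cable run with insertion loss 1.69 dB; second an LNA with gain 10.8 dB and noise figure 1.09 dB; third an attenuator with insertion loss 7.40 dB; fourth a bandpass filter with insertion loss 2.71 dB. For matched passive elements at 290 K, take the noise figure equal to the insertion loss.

4.82 dB

Convert to linear (a loss of L dB is a gain of −L dB): F_i = 10^(NF_i/10), G_i = 10^(G_i,dB/10)
  Stage 1: F_1 = 10^(1.69/10) = 1.476, G_1 = 10^(−1.69/10) = 0.6776
  Stage 2: F_2 = 10^(1.09/10) = 1.285, G_2 = 10^(10.8/10) = 12.02
  Stage 3: F_3 = 10^(7.40/10) = 5.495, G_3 = 10^(−7.40/10) = 0.1820
  Stage 4: F_4 = 10^(2.71/10) = 1.866, G_4 = 10^(−2.71/10) = 0.5358
Friis cascade:
  F = 1.476 + (1.285 − 1)/0.6776 + (5.495 − 1)/8.147 + (1.866 − 1)/1.483 = 3.033
NF = 10 log₁₀(3.033) = 4.82 dB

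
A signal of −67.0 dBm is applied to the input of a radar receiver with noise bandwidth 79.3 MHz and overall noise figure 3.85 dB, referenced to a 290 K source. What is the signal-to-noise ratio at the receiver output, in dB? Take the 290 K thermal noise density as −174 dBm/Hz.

24.2 dB

Noise floor: N = −174 + 10 log₁₀(B) + NF
10 log₁₀(7.93×10⁷) = 78.99 dB
N = −174 + 78.99 + 3.85 = −91.16 dBm
SNR = P_sig − N = −67.0 − (−91.16) = 24.16 dB → 24.2 dB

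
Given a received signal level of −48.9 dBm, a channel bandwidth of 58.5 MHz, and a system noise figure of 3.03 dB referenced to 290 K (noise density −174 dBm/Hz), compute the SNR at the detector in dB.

Noise floor: N = −174 + 10 log₁₀(B) + NF
10 log₁₀(5.85×10⁷) = 77.67 dB
N = −174 + 77.67 + 3.03 = −93.30 dBm
SNR = P_sig − N = −48.9 − (−93.30) = 44.40 dB → 44.4 dB

44.4 dB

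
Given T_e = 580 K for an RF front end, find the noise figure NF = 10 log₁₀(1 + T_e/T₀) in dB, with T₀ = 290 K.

F = 1 + T_e/T₀ = 1 + 580/290 = 3
NF = 10 log₁₀(3) = 4.77 dB

4.77 dB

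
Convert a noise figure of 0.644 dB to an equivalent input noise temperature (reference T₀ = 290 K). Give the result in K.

F = 10^(0.644/10) = 1.15985
T_e = (F − 1)·T₀ = (1.15985 − 1) × 290 = 46.4 K

46.4 K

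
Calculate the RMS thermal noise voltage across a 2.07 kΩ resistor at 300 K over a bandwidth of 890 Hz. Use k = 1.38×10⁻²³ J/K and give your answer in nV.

V_n = √(4kTRB)
4kTRB = 4 × 1.38×10⁻²³ × 300 × 2.07×10³ × 8.90×10² = 3.05×10⁻¹⁴ V²
V_n = √(3.05×10⁻¹⁴) = 1.75×10⁻⁷ V = 175 nV

175 nV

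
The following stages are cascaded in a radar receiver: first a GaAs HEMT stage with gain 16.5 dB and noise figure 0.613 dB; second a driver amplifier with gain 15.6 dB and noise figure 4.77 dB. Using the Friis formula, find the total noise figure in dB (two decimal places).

0.78 dB

Convert to linear (a loss of L dB is a gain of −L dB): F_i = 10^(NF_i/10), G_i = 10^(G_i,dB/10)
  Stage 1: F_1 = 10^(0.613/10) = 1.152, G_1 = 10^(16.5/10) = 44.67
  Stage 2: F_2 = 10^(4.77/10) = 2.999, G_2 = 10^(15.6/10) = 36.31
Friis cascade:
  F = 1.152 + (2.999 − 1)/44.67 = 1.196
NF = 10 log₁₀(1.196) = 0.78 dB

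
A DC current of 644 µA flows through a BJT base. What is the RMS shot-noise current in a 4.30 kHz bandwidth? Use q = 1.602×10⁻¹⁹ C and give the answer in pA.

I_n = √(2qI·B)
2qI·B = 2 × 1.602×10⁻¹⁹ × 6.44×10⁻⁴ × 4.30×10³ = 8.87×10⁻¹⁹ A²
I_n = √(8.87×10⁻¹⁹) = 9.42×10⁻¹⁰ A = 942 pA

942 pA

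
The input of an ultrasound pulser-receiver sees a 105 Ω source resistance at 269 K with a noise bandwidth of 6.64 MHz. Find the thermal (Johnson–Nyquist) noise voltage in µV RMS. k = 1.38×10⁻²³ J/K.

V_n = √(4kTRB)
4kTRB = 4 × 1.38×10⁻²³ × 269 × 1.05×10² × 6.64×10⁶ = 1.04×10⁻¹¹ V²
V_n = √(1.04×10⁻¹¹) = 3.22×10⁻⁶ V = 3.22 µV

3.22 µV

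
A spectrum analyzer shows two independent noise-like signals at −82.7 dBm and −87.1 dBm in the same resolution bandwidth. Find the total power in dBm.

−81.4 dBm

Convert to linear, add, convert back:
P₁ = 5.37×10⁻¹² W, P₂ = 1.95×10⁻¹² W
P_tot = 7.32×10⁻¹² W → 10 log₁₀(P_tot / 10⁻³) = −81.4 dBm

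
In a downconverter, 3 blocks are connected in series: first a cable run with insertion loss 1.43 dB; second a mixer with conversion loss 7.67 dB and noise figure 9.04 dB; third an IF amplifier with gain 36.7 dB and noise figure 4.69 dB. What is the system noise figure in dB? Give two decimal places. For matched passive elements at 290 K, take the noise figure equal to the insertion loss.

14.31 dB

Convert to linear (a loss of L dB is a gain of −L dB): F_i = 10^(NF_i/10), G_i = 10^(G_i,dB/10)
  Stage 1: F_1 = 10^(1.43/10) = 1.390, G_1 = 10^(−1.43/10) = 0.7194
  Stage 2: F_2 = 10^(9.04/10) = 8.017, G_2 = 10^(−7.67/10) = 0.1710
  Stage 3: F_3 = 10^(4.69/10) = 2.944, G_3 = 10^(36.7/10) = 4677
Friis cascade:
  F = 1.390 + (8.017 − 1)/0.7194 + (2.944 − 1)/0.1230 = 26.95
NF = 10 log₁₀(26.95) = 14.31 dB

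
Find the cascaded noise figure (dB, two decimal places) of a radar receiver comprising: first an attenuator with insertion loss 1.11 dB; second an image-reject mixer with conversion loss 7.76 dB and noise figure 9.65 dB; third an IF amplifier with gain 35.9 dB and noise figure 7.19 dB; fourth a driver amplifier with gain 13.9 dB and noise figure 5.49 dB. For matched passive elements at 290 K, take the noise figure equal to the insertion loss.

16.49 dB

Convert to linear (a loss of L dB is a gain of −L dB): F_i = 10^(NF_i/10), G_i = 10^(G_i,dB/10)
  Stage 1: F_1 = 10^(1.11/10) = 1.291, G_1 = 10^(−1.11/10) = 0.7745
  Stage 2: F_2 = 10^(9.65/10) = 9.226, G_2 = 10^(−7.76/10) = 0.1675
  Stage 3: F_3 = 10^(7.19/10) = 5.236, G_3 = 10^(35.9/10) = 3890
  Stage 4: F_4 = 10^(5.49/10) = 3.540, G_4 = 10^(13.9/10) = 24.55
Friis cascade:
  F = 1.291 + (9.226 − 1)/0.7745 + (5.236 − 1)/0.1297 + (3.540 − 1)/504.7 = 44.57
NF = 10 log₁₀(44.57) = 16.49 dB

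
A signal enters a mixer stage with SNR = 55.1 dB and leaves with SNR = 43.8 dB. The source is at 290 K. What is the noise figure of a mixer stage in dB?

NF (dB) = SNR_in(dB) − SNR_out(dB) when the source is at T₀
NF = 55.1 − 43.8 = 11.3 dB

11.3 dB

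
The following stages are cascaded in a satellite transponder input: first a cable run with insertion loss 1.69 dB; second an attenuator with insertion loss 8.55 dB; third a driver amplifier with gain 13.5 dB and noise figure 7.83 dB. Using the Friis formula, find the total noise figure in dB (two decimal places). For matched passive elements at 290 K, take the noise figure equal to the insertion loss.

18.07 dB

Convert to linear (a loss of L dB is a gain of −L dB): F_i = 10^(NF_i/10), G_i = 10^(G_i,dB/10)
  Stage 1: F_1 = 10^(1.69/10) = 1.476, G_1 = 10^(−1.69/10) = 0.6776
  Stage 2: F_2 = 10^(8.55/10) = 7.161, G_2 = 10^(−8.55/10) = 0.1396
  Stage 3: F_3 = 10^(7.83/10) = 6.067, G_3 = 10^(13.5/10) = 22.39
Friis cascade:
  F = 1.476 + (7.161 − 1)/0.6776 + (6.067 − 1)/0.09462 = 64.12
NF = 10 log₁₀(64.12) = 18.07 dB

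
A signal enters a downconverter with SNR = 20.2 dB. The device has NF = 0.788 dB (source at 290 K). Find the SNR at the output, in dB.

19.412 dB

By definition F = SNR_in/SNR_out, so in dB: SNR_out = SNR_in − NF
SNR_out = 20.2 − 0.788 = 19.412 dB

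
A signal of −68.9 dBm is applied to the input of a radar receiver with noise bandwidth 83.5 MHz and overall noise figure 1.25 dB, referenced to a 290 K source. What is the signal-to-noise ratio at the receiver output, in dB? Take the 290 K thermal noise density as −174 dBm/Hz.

Noise floor: N = −174 + 10 log₁₀(B) + NF
10 log₁₀(8.35×10⁷) = 79.22 dB
N = −174 + 79.22 + 1.25 = −93.53 dBm
SNR = P_sig − N = −68.9 − (−93.53) = 24.63 dB → 24.6 dB

24.6 dB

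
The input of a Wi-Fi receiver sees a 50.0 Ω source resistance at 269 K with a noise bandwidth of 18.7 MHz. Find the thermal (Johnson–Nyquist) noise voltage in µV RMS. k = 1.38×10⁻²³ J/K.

V_n = √(4kTRB)
4kTRB = 4 × 1.38×10⁻²³ × 269 × 5.00×10¹ × 1.87×10⁷ = 1.39×10⁻¹¹ V²
V_n = √(1.39×10⁻¹¹) = 3.73×10⁻⁶ V = 3.73 µV

3.73 µV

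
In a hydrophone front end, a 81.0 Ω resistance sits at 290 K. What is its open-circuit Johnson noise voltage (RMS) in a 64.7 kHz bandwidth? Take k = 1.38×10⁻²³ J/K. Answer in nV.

290 nV

V_n = √(4kTRB)
4kTRB = 4 × 1.38×10⁻²³ × 290 × 8.10×10¹ × 6.47×10⁴ = 8.39×10⁻¹⁴ V²
V_n = √(8.39×10⁻¹⁴) = 2.90×10⁻⁷ V = 290 nV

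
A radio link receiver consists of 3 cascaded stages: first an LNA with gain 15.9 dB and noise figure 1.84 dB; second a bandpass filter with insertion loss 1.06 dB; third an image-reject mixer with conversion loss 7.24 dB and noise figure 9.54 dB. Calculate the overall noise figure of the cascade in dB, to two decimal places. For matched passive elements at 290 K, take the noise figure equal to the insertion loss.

2.55 dB

Convert to linear (a loss of L dB is a gain of −L dB): F_i = 10^(NF_i/10), G_i = 10^(G_i,dB/10)
  Stage 1: F_1 = 10^(1.84/10) = 1.528, G_1 = 10^(15.9/10) = 38.90
  Stage 2: F_2 = 10^(1.06/10) = 1.276, G_2 = 10^(−1.06/10) = 0.7834
  Stage 3: F_3 = 10^(9.54/10) = 8.995, G_3 = 10^(−7.24/10) = 0.1888
Friis cascade:
  F = 1.528 + (1.276 − 1)/38.90 + (8.995 − 1)/30.48 = 1.797
NF = 10 log₁₀(1.797) = 2.55 dB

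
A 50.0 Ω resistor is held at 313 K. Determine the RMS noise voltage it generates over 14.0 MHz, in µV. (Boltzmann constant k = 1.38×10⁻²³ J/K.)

3.48 µV

V_n = √(4kTRB)
4kTRB = 4 × 1.38×10⁻²³ × 313 × 5.00×10¹ × 1.40×10⁷ = 1.21×10⁻¹¹ V²
V_n = √(1.21×10⁻¹¹) = 3.48×10⁻⁶ V = 3.48 µV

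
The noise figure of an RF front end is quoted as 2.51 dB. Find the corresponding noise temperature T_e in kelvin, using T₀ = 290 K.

F = 10^(2.51/10) = 1.78238
T_e = (F − 1)·T₀ = (1.78238 − 1) × 290 = 227 K

227 K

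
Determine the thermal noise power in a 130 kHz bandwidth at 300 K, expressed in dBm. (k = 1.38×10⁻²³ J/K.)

−122.7 dBm

P_n = kTB = 1.38×10⁻²³ × 300 × 1.30×10⁵ = 5.38×10⁻¹⁶ W
In dBm: 10 log₁₀(5.38×10⁻¹⁶ / 10⁻³) = −122.7 dBm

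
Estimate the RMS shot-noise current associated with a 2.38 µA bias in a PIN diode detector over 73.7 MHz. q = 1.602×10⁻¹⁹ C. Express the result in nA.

I_n = √(2qI·B)
2qI·B = 2 × 1.602×10⁻¹⁹ × 2.38×10⁻⁶ × 7.37×10⁷ = 5.62×10⁻¹⁷ A²
I_n = √(5.62×10⁻¹⁷) = 7.50×10⁻⁹ A = 7.50 nA

7.50 nA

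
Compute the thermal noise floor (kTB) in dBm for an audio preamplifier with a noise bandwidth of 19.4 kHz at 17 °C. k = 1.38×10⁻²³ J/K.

T = 17 °C + 273.15 = 290.15 K
P_n = kTB = 1.38×10⁻²³ × 290.15 × 1.94×10⁴ = 7.77×10⁻¹⁷ W
In dBm: 10 log₁₀(7.77×10⁻¹⁷ / 10⁻³) = −131.1 dBm

−131.1 dBm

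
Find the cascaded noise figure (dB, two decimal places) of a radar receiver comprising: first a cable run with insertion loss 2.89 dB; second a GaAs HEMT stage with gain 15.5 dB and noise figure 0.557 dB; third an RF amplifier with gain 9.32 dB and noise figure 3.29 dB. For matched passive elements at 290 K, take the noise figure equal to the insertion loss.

Convert to linear (a loss of L dB is a gain of −L dB): F_i = 10^(NF_i/10), G_i = 10^(G_i,dB/10)
  Stage 1: F_1 = 10^(2.89/10) = 1.945, G_1 = 10^(−2.89/10) = 0.5140
  Stage 2: F_2 = 10^(0.557/10) = 1.137, G_2 = 10^(15.5/10) = 35.48
  Stage 3: F_3 = 10^(3.29/10) = 2.133, G_3 = 10^(9.32/10) = 8.551
Friis cascade:
  F = 1.945 + (1.137 − 1)/0.5140 + (2.133 − 1)/18.24 = 2.274
NF = 10 log₁₀(2.274) = 3.57 dB

3.57 dB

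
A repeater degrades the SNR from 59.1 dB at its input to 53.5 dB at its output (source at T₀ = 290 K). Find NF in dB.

5.6 dB

NF (dB) = SNR_in(dB) − SNR_out(dB) when the source is at T₀
NF = 59.1 − 53.5 = 5.6 dB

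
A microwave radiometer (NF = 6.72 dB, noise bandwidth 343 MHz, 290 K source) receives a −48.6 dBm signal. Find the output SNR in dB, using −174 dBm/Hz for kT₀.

33.3 dB

Noise floor: N = −174 + 10 log₁₀(B) + NF
10 log₁₀(3.43×10⁸) = 85.35 dB
N = −174 + 85.35 + 6.72 = −81.93 dBm
SNR = P_sig − N = −48.6 − (−81.93) = 33.33 dB → 33.3 dB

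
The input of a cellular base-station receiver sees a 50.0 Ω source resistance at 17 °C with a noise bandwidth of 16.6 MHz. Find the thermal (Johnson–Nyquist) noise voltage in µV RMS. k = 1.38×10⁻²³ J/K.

T = 17 °C + 273.15 = 290.15 K
V_n = √(4kTRB)
4kTRB = 4 × 1.38×10⁻²³ × 290.15 × 5.00×10¹ × 1.66×10⁷ = 1.33×10⁻¹¹ V²
V_n = √(1.33×10⁻¹¹) = 3.65×10⁻⁶ V = 3.65 µV

3.65 µV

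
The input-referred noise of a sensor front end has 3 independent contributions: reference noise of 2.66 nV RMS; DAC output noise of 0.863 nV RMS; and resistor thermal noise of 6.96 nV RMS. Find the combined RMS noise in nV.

7.50 nV

Uncorrelated sources add in power (mean-square): V_tot = √(ΣV_i²)
V_tot = √[(2.66×10⁻⁹)² + (8.63×10⁻¹⁰)² + (6.96×10⁻⁹)²] = 7.50×10⁻⁹ V = 7.50 nV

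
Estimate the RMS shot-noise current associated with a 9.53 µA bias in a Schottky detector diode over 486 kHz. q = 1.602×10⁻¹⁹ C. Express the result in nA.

I_n = √(2qI·B)
2qI·B = 2 × 1.602×10⁻¹⁹ × 9.53×10⁻⁶ × 4.86×10⁵ = 1.48×10⁻¹⁸ A²
I_n = √(1.48×10⁻¹⁸) = 1.22×10⁻⁹ A = 1.22 nA

1.22 nA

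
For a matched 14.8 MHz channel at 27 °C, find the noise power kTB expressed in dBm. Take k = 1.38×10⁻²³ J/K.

−102.1 dBm

T = 27 °C + 273.15 = 300.15 K
P_n = kTB = 1.38×10⁻²³ × 300.15 × 1.48×10⁷ = 6.13×10⁻¹⁴ W
In dBm: 10 log₁₀(6.13×10⁻¹⁴ / 10⁻³) = −102.1 dBm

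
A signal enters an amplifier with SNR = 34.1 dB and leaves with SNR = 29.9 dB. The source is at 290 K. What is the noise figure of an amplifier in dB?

NF (dB) = SNR_in(dB) − SNR_out(dB) when the source is at T₀
NF = 34.1 − 29.9 = 4.2 dB

4.2 dB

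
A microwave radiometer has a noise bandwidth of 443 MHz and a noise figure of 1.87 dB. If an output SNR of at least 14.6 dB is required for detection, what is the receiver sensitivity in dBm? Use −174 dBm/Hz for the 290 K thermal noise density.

−71.1 dBm

Sensitivity = −174 + 10 log₁₀(B) + NF + SNR_min
= −174 + 86.46 + 1.87 + 14.6
= −71.07 dBm → −71.1 dBm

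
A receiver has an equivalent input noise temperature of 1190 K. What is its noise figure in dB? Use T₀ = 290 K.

7.08 dB

F = 1 + T_e/T₀ = 1 + 1190/290 = 5.10345
NF = 10 log₁₀(5.10345) = 7.08 dB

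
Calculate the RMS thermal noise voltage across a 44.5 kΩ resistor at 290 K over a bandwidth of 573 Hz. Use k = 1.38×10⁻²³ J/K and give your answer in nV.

V_n = √(4kTRB)
4kTRB = 4 × 1.38×10⁻²³ × 290 × 4.45×10⁴ × 5.73×10² = 4.08×10⁻¹³ V²
V_n = √(4.08×10⁻¹³) = 6.39×10⁻⁷ V = 639 nV

639 nV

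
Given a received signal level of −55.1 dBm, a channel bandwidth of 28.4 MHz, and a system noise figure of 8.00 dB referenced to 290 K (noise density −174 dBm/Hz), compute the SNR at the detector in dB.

Noise floor: N = −174 + 10 log₁₀(B) + NF
10 log₁₀(2.84×10⁷) = 74.53 dB
N = −174 + 74.53 + 8.00 = −91.47 dBm
SNR = P_sig − N = −55.1 − (−91.47) = 36.37 dB → 36.4 dB

36.4 dB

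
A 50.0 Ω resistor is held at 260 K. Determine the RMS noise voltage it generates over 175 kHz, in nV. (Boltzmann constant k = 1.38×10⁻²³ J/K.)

V_n = √(4kTRB)
4kTRB = 4 × 1.38×10⁻²³ × 260 × 5.00×10¹ × 1.75×10⁵ = 1.26×10⁻¹³ V²
V_n = √(1.26×10⁻¹³) = 3.54×10⁻⁷ V = 354 nV

354 nV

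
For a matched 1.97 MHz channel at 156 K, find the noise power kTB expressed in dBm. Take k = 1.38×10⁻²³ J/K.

P_n = kTB = 1.38×10⁻²³ × 156 × 1.97×10⁶ = 4.24×10⁻¹⁵ W
In dBm: 10 log₁₀(4.24×10⁻¹⁵ / 10⁻³) = −113.7 dBm

−113.7 dBm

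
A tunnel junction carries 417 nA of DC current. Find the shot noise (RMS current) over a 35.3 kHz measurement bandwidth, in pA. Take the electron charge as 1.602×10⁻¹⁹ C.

I_n = √(2qI·B)
2qI·B = 2 × 1.602×10⁻¹⁹ × 4.17×10⁻⁷ × 3.53×10⁴ = 4.72×10⁻²¹ A²
I_n = √(4.72×10⁻²¹) = 6.87×10⁻¹¹ A = 68.7 pA

68.7 pA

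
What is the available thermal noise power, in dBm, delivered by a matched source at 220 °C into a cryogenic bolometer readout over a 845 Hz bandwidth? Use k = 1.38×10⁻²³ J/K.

−142.4 dBm

T = 220 °C + 273.15 = 493.15 K
P_n = kTB = 1.38×10⁻²³ × 493.15 × 8.45×10² = 5.75×10⁻¹⁸ W
In dBm: 10 log₁₀(5.75×10⁻¹⁸ / 10⁻³) = −142.4 dBm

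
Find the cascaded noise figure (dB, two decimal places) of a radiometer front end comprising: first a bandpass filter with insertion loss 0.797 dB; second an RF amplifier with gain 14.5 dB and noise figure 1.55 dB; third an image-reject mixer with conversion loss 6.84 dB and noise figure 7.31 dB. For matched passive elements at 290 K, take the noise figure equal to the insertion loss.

2.80 dB

Convert to linear (a loss of L dB is a gain of −L dB): F_i = 10^(NF_i/10), G_i = 10^(G_i,dB/10)
  Stage 1: F_1 = 10^(0.797/10) = 1.201, G_1 = 10^(−0.797/10) = 0.8323
  Stage 2: F_2 = 10^(1.55/10) = 1.429, G_2 = 10^(14.5/10) = 28.18
  Stage 3: F_3 = 10^(7.31/10) = 5.383, G_3 = 10^(−6.84/10) = 0.2070
Friis cascade:
  F = 1.201 + (1.429 − 1)/0.8323 + (5.383 − 1)/23.46 = 1.904
NF = 10 log₁₀(1.904) = 2.80 dB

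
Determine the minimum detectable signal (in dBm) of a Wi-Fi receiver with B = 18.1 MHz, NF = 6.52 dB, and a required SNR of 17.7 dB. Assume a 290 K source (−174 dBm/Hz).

Sensitivity = −174 + 10 log₁₀(B) + NF + SNR_min
= −174 + 72.58 + 6.52 + 17.7
= −77.20 dBm → −77.2 dBm

−77.2 dBm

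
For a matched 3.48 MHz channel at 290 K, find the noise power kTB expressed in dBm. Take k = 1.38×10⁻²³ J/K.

−108.6 dBm

P_n = kTB = 1.38×10⁻²³ × 290 × 3.48×10⁶ = 1.39×10⁻¹⁴ W
In dBm: 10 log₁₀(1.39×10⁻¹⁴ / 10⁻³) = −108.6 dBm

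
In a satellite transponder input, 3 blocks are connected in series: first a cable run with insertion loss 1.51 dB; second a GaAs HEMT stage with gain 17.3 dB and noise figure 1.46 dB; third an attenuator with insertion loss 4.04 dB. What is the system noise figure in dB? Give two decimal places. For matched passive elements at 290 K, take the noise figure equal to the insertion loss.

3.06 dB

Convert to linear (a loss of L dB is a gain of −L dB): F_i = 10^(NF_i/10), G_i = 10^(G_i,dB/10)
  Stage 1: F_1 = 10^(1.51/10) = 1.416, G_1 = 10^(−1.51/10) = 0.7063
  Stage 2: F_2 = 10^(1.46/10) = 1.400, G_2 = 10^(17.3/10) = 53.70
  Stage 3: F_3 = 10^(4.04/10) = 2.535, G_3 = 10^(−4.04/10) = 0.3945
Friis cascade:
  F = 1.416 + (1.400 − 1)/0.7063 + (2.535 − 1)/37.93 = 2.022
NF = 10 log₁₀(2.022) = 3.06 dB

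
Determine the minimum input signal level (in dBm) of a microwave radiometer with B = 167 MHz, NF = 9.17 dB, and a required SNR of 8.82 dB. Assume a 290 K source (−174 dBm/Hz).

Sensitivity = −174 + 10 log₁₀(B) + NF + SNR_min
= −174 + 82.23 + 9.17 + 8.82
= −73.78 dBm → −73.8 dBm

−73.8 dBm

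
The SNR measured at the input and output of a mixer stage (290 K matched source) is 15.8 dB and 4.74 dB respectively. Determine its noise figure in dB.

NF (dB) = SNR_in(dB) − SNR_out(dB) when the source is at T₀
NF = 15.8 − 4.74 = 11.06 dB

11.06 dB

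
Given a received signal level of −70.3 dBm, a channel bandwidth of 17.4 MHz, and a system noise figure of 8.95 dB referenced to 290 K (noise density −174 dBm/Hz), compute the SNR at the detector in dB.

22.3 dB

Noise floor: N = −174 + 10 log₁₀(B) + NF
10 log₁₀(1.74×10⁷) = 72.41 dB
N = −174 + 72.41 + 8.95 = −92.64 dBm
SNR = P_sig − N = −70.3 − (−92.64) = 22.34 dB → 22.3 dB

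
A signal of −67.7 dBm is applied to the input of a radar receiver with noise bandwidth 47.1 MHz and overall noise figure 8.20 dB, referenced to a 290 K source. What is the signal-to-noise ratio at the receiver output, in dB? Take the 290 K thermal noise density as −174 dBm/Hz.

Noise floor: N = −174 + 10 log₁₀(B) + NF
10 log₁₀(4.71×10⁷) = 76.73 dB
N = −174 + 76.73 + 8.20 = −89.07 dBm
SNR = P_sig − N = −67.7 − (−89.07) = 21.37 dB → 21.4 dB

21.4 dB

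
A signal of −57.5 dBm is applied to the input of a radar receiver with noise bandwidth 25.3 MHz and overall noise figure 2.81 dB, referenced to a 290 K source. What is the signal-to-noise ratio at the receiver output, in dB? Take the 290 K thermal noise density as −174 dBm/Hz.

39.7 dB

Noise floor: N = −174 + 10 log₁₀(B) + NF
10 log₁₀(2.53×10⁷) = 74.03 dB
N = −174 + 74.03 + 2.81 = −97.16 dBm
SNR = P_sig − N = −57.5 − (−97.16) = 39.66 dB → 39.7 dB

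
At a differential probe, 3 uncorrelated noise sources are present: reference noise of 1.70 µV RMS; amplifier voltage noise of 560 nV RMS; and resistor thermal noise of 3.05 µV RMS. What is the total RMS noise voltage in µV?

3.54 µV

Uncorrelated sources add in power (mean-square): V_tot = √(ΣV_i²)
V_tot = √[(1.70×10⁻⁶)² + (5.60×10⁻⁷)² + (3.05×10⁻⁶)²] = 3.54×10⁻⁶ V = 3.54 µV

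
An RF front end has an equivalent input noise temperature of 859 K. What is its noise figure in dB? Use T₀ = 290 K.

F = 1 + T_e/T₀ = 1 + 859/290 = 3.96207
NF = 10 log₁₀(3.96207) = 5.98 dB

5.98 dB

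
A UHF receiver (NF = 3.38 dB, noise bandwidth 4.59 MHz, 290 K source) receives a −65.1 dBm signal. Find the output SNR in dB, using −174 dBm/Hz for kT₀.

38.9 dB

Noise floor: N = −174 + 10 log₁₀(B) + NF
10 log₁₀(4.59×10⁶) = 66.62 dB
N = −174 + 66.62 + 3.38 = −104.00 dBm
SNR = P_sig − N = −65.1 − (−104.00) = 38.90 dB → 38.9 dB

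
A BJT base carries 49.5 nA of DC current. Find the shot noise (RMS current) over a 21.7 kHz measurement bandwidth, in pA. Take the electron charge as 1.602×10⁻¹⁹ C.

18.6 pA

I_n = √(2qI·B)
2qI·B = 2 × 1.602×10⁻¹⁹ × 4.95×10⁻⁸ × 2.17×10⁴ = 3.44×10⁻²² A²
I_n = √(3.44×10⁻²²) = 1.86×10⁻¹¹ A = 18.6 pA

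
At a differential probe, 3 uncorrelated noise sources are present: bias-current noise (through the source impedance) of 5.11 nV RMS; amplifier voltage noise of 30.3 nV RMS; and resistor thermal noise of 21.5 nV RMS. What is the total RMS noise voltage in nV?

Uncorrelated sources add in power (mean-square): V_tot = √(ΣV_i²)
V_tot = √[(5.11×10⁻⁹)² + (3.03×10⁻⁸)² + (2.15×10⁻⁸)²] = 3.75×10⁻⁸ V = 37.5 nV

37.5 nV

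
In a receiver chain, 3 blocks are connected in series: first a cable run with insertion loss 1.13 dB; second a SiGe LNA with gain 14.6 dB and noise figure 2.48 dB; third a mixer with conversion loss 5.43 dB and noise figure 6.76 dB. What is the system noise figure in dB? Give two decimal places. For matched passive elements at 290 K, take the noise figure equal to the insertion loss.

3.92 dB

Convert to linear (a loss of L dB is a gain of −L dB): F_i = 10^(NF_i/10), G_i = 10^(G_i,dB/10)
  Stage 1: F_1 = 10^(1.13/10) = 1.297, G_1 = 10^(−1.13/10) = 0.7709
  Stage 2: F_2 = 10^(2.48/10) = 1.770, G_2 = 10^(14.6/10) = 28.84
  Stage 3: F_3 = 10^(6.76/10) = 4.742, G_3 = 10^(−5.43/10) = 0.2864
Friis cascade:
  F = 1.297 + (1.770 − 1)/0.7709 + (4.742 − 1)/22.23 = 2.464
NF = 10 log₁₀(2.464) = 3.92 dB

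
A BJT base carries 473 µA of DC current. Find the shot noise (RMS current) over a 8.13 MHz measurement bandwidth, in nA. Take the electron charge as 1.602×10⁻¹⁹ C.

35.1 nA

I_n = √(2qI·B)
2qI·B = 2 × 1.602×10⁻¹⁹ × 4.73×10⁻⁴ × 8.13×10⁶ = 1.23×10⁻¹⁵ A²
I_n = √(1.23×10⁻¹⁵) = 3.51×10⁻⁸ A = 35.1 nA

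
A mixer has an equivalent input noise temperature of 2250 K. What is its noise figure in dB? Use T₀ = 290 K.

F = 1 + T_e/T₀ = 1 + 2250/290 = 8.75862
NF = 10 log₁₀(8.75862) = 9.42 dB

9.42 dB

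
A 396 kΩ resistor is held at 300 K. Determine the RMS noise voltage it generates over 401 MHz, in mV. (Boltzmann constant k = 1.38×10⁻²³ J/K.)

V_n = √(4kTRB)
4kTRB = 4 × 1.38×10⁻²³ × 300 × 3.96×10⁵ × 4.01×10⁸ = 2.63×10⁻⁶ V²
V_n = √(2.63×10⁻⁶) = 1.62×10⁻³ V = 1.62 mV

1.62 mV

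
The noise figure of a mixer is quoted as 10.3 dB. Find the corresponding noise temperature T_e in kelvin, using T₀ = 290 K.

F = 10^(10.3/10) = 10.7152
T_e = (F − 1)·T₀ = (10.7152 − 1) × 290 = 2817 K

2817 K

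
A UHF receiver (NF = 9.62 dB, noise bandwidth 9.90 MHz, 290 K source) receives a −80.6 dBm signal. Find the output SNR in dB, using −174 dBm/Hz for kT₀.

Noise floor: N = −174 + 10 log₁₀(B) + NF
10 log₁₀(9.90×10⁶) = 69.96 dB
N = −174 + 69.96 + 9.62 = −94.42 dBm
SNR = P_sig − N = −80.6 − (−94.42) = 13.82 dB → 13.8 dB

13.8 dB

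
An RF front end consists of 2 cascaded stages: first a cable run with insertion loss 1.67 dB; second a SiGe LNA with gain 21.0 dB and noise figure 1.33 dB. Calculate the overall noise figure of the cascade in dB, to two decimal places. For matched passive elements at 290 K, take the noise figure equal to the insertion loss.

Convert to linear (a loss of L dB is a gain of −L dB): F_i = 10^(NF_i/10), G_i = 10^(G_i,dB/10)
  Stage 1: F_1 = 10^(1.67/10) = 1.469, G_1 = 10^(−1.67/10) = 0.6808
  Stage 2: F_2 = 10^(1.33/10) = 1.358, G_2 = 10^(21.0/10) = 125.9
Friis cascade:
  F = 1.469 + (1.358 − 1)/0.6808 = 1.995
NF = 10 log₁₀(1.995) = 3.00 dB

3.00 dB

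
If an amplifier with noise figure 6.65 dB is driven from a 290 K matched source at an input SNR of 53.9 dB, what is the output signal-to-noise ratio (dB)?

By definition F = SNR_in/SNR_out, so in dB: SNR_out = SNR_in − NF
SNR_out = 53.9 − 6.65 = 47.25 dB

47.25 dB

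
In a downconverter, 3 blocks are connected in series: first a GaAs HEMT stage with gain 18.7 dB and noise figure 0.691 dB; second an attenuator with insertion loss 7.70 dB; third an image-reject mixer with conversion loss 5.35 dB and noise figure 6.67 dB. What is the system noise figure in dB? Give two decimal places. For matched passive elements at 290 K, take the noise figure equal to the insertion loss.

1.84 dB

Convert to linear (a loss of L dB is a gain of −L dB): F_i = 10^(NF_i/10), G_i = 10^(G_i,dB/10)
  Stage 1: F_1 = 10^(0.691/10) = 1.172, G_1 = 10^(18.7/10) = 74.13
  Stage 2: F_2 = 10^(7.70/10) = 5.888, G_2 = 10^(−7.70/10) = 0.1698
  Stage 3: F_3 = 10^(6.67/10) = 4.645, G_3 = 10^(−5.35/10) = 0.2917
Friis cascade:
  F = 1.172 + (5.888 − 1)/74.13 + (4.645 − 1)/12.59 = 1.528
NF = 10 log₁₀(1.528) = 1.84 dB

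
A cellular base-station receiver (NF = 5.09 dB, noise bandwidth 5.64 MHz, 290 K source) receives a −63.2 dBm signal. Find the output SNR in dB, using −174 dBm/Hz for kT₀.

Noise floor: N = −174 + 10 log₁₀(B) + NF
10 log₁₀(5.64×10⁶) = 67.51 dB
N = −174 + 67.51 + 5.09 = −101.40 dBm
SNR = P_sig − N = −63.2 − (−101.40) = 38.20 dB → 38.2 dB

38.2 dB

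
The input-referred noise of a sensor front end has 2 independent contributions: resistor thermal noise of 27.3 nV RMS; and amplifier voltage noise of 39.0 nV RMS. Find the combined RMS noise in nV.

Uncorrelated sources add in power (mean-square): V_tot = √(ΣV_i²)
V_tot = √[(2.73×10⁻⁸)² + (3.90×10⁻⁸)²] = 4.76×10⁻⁸ V = 47.6 nV

47.6 nV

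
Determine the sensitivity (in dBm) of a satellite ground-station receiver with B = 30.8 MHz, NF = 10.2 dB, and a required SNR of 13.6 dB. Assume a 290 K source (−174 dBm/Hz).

−75.3 dBm

Sensitivity = −174 + 10 log₁₀(B) + NF + SNR_min
= −174 + 74.89 + 10.2 + 13.6
= −75.31 dBm → −75.3 dBm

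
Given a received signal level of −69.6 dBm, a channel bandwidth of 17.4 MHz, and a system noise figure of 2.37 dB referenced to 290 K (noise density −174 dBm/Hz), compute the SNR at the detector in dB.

29.6 dB

Noise floor: N = −174 + 10 log₁₀(B) + NF
10 log₁₀(1.74×10⁷) = 72.41 dB
N = −174 + 72.41 + 2.37 = −99.22 dBm
SNR = P_sig − N = −69.6 − (−99.22) = 29.62 dB → 29.6 dB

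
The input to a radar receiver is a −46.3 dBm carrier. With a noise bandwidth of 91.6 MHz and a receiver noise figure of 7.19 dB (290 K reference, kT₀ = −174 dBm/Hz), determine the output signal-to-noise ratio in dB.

Noise floor: N = −174 + 10 log₁₀(B) + NF
10 log₁₀(9.16×10⁷) = 79.62 dB
N = −174 + 79.62 + 7.19 = −87.19 dBm
SNR = P_sig − N = −46.3 − (−87.19) = 40.89 dB → 40.9 dB

40.9 dB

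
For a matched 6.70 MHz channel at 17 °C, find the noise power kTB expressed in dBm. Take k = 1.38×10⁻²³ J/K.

T = 17 °C + 273.15 = 290.15 K
P_n = kTB = 1.38×10⁻²³ × 290.15 × 6.70×10⁶ = 2.68×10⁻¹⁴ W
In dBm: 10 log₁₀(2.68×10⁻¹⁴ / 10⁻³) = −105.7 dBm

−105.7 dBm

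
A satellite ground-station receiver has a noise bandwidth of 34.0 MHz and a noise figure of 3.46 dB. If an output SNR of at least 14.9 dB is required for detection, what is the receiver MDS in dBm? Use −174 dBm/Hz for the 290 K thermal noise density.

Sensitivity = −174 + 10 log₁₀(B) + NF + SNR_min
= −174 + 75.31 + 3.46 + 14.9
= −80.33 dBm → −80.3 dBm

−80.3 dBm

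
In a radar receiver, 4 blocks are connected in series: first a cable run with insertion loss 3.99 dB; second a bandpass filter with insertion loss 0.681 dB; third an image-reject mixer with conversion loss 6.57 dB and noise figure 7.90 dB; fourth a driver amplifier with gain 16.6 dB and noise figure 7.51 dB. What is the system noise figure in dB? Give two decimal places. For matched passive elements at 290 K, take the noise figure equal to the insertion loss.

Convert to linear (a loss of L dB is a gain of −L dB): F_i = 10^(NF_i/10), G_i = 10^(G_i,dB/10)
  Stage 1: F_1 = 10^(3.99/10) = 2.506, G_1 = 10^(−3.99/10) = 0.3990
  Stage 2: F_2 = 10^(0.681/10) = 1.170, G_2 = 10^(−0.681/10) = 0.8549
  Stage 3: F_3 = 10^(7.90/10) = 6.166, G_3 = 10^(−6.57/10) = 0.2203
  Stage 4: F_4 = 10^(7.51/10) = 5.636, G_4 = 10^(16.6/10) = 45.71
Friis cascade:
  F = 2.506 + (1.170 − 1)/0.3990 + (6.166 − 1)/0.3411 + (5.636 − 1)/0.07514 = 79.77
NF = 10 log₁₀(79.77) = 19.02 dB

19.02 dB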